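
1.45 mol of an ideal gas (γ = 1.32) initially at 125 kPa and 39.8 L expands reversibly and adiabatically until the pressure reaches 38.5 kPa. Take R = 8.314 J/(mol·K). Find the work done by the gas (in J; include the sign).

T₁ = P₁V₁/(nR) = 125×39.8/(1.45×8.314) = 413 K.
Adiabatic: T₂/T₁ = (P₂/P₁)^((γ−1)/γ) ⇒ T₂ = 413×(0.308)^0.242 = 310 K; V₂ = 97.1 L.
ΔU = nCvΔT = 1.45×26.0×(310−413) = -3860 J.
Q = 0 for an adiabatic process, so W = −ΔU = 3860 J.

3860 J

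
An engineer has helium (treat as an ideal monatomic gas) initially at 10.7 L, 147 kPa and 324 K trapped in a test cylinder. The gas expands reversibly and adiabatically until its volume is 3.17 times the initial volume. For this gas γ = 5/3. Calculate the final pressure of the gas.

21.5 kPa

Adiabatic: TV^(γ−1) = const ⇒ T₂ = 324×(0.315)^0.667 = 150 K; PV^γ = const ⇒ P₂ = 21.5 kPa.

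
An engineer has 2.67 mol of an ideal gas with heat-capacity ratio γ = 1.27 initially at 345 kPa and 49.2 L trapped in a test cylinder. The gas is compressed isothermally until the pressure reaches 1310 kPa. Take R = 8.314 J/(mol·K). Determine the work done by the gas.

-22600 J

T₁ = P₁V₁/(nR) = 345×49.2/(2.67×8.314) = 765 K.
Isothermal: T stays 765 K; PV = const ⇒ V₂ = 13.0 L, P₂ = 1310 kPa.
W = nRT ln(V₂/V₁) = 2.67×8.314×765×ln(0.263) = -22600 J.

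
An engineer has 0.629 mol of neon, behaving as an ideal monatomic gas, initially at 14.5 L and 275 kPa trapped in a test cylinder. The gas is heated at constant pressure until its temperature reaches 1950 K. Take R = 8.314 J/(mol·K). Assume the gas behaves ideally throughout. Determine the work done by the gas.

T₁ = P₁V₁/(nR) = 275×14.5/(0.629×8.314) = 763 K.
Isobaric: P stays 275 kPa; V/T = const ⇒ T₂ = 1950 K, V₂ = 37.1 L.
W = PΔV = 275×(37.1−14.5) kPa·L = 6210 J.

6210 J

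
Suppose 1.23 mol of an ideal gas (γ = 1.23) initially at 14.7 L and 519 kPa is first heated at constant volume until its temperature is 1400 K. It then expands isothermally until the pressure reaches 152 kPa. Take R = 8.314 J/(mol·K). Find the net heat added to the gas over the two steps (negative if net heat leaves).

55700 J

T₁ = P₁V₁/(nR) = 519×14.7/(1.23×8.314) = 746 K.
Step 1 — Isochoric: V stays 14.7 L; P/T = const ⇒ T₂ = 1400 K, P₂ = 974 kPa.
W = 0 (no volume change).
ΔU = nCvΔT = 1.23×36.1×(1400−746) = 29100 J.
Q = ΔU = 29100 J.
State after step 1: P = 974 kPa, V = 14.7 L, T = 1400 K.
Step 2 — Isothermal: T stays 1400 K; PV = const ⇒ V₂ = 94.2 L, P₂ = 152 kPa.
ΔU = 0 (ideal gas, T constant).
W = nRT ln(V₂/V₁) = 1.23×8.314×1400×ln(6.41) = 26600 J.
Q = ΔU + W = 26600 J.
Net over both steps: W = 26600 J, Q = 55700 J, ΔU = 29100 J.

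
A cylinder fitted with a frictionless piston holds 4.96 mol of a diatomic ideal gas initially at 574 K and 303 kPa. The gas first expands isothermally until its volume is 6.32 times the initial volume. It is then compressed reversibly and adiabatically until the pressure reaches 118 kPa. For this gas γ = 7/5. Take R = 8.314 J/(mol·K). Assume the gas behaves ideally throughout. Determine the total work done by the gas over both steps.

26300 J

V₁ = nRT₁/P₁ = 4.96×8.314×574/303 = 78.1 L.
Step 1 — Isothermal: T stays 574 K; PV = const ⇒ V₂ = 494 L, P₂ = 47.9 kPa.
ΔU = 0 (ideal gas, T constant).
W = nRT ln(V₂/V₁) = 4.96×8.314×574×ln(6.32) = 43600 J.
Q = ΔU + W = 43600 J.
State after step 1: P = 47.9 kPa, V = 494 L, T = 574 K.
Step 2 — Adiabatic: T₂/T₁ = (P₂/P₁)^((γ−1)/γ) ⇒ T₂ = 574×(2.46)^0.286 = 742 K; V₂ = 259 L.
ΔU = nCvΔT = 4.96×20.8×(742−574) = 17400 J.
Q = 0 for an adiabatic process, so W = −ΔU = -17400 J.
Net over both steps: W = 26300 J, Q = 43600 J, ΔU = 17400 J.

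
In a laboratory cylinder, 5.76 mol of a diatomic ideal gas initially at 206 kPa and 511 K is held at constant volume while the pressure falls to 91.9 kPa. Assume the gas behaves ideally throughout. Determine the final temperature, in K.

228 K

V₁ = nRT₁/P₁ = 5.76×8.314×511/206 = 119 L.
Isochoric: V stays 119 L; P/T = const ⇒ T₂ = 228 K, P₂ = 91.9 kPa.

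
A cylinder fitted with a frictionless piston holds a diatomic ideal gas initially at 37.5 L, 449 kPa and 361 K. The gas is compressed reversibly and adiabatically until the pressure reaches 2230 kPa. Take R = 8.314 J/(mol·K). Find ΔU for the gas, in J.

n = P₁V₁/(RT₁) = 449×37.5/(8.314×361) = 5.61 mol.
Adiabatic: T₂/T₁ = (P₂/P₁)^((γ−1)/γ) ⇒ T₂ = 361×(4.97)^0.286 = 571 K; V₂ = 11.9 L.
For an ideal gas ΔU = nCvΔT with Cv = (5/2)R = 20.8 J/(mol·K).
ΔU = 5.61×20.8×(571−361) = 24400 J.

24400 J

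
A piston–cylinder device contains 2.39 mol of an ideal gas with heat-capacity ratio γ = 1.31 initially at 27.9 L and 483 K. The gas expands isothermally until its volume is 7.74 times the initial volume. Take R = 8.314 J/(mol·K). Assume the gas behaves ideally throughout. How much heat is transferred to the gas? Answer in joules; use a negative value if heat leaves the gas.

19600 J

P₁ = nRT₁/V₁ = 2.39×8.314×483/27.9 = 344 kPa.
Isothermal: T stays 483 K; PV = const ⇒ V₂ = 216 L, P₂ = 44.4 kPa.
ΔU = 0 (ideal gas, T constant).
W = nRT ln(V₂/V₁) = 2.39×8.314×483×ln(7.74) = 19600 J.
Q = ΔU + W = 19600 J.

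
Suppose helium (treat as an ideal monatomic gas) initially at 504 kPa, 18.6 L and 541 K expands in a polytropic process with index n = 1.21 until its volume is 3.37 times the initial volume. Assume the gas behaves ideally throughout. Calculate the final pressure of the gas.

Polytropic n=1.21: T₂ = T₁(V₁/V₂)^(n−1) = 541×(0.297)^0.21 = 419 K; P₂ = P₁(V₁/V₂)^n = 116 kPa.

116 kPa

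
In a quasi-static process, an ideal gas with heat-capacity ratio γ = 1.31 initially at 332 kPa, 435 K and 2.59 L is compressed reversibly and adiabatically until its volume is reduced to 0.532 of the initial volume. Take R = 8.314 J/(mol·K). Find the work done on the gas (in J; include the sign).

599 J

n = P₁V₁/(RT₁) = 332×2.59/(8.314×435) = 0.238 mol.
Adiabatic: TV^(γ−1) = const ⇒ T₂ = 435×(1.88)^0.310 = 529 K; PV^γ = const ⇒ P₂ = 759 kPa.
ΔU = nCvΔT = 0.238×26.8×(529−435) = 599 J.
Q = 0 for an adiabatic process, so W = −ΔU = -599 J.
Work done on the gas = −W_by = 599 J.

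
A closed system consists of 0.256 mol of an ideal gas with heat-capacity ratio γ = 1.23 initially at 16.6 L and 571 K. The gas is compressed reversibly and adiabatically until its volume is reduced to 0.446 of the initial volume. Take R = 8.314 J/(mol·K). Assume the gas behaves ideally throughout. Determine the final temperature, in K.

688 K

P₁ = nRT₁/V₁ = 0.256×8.314×571/16.6 = 73.2 kPa.
Adiabatic: TV^(γ−1) = const ⇒ T₂ = 571×(2.24)^0.230 = 688 K; PV^γ = const ⇒ P₂ = 198 kPa.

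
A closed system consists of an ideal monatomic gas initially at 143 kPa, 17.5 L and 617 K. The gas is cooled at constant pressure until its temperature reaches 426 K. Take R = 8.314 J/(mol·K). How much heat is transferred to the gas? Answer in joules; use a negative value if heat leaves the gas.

-1940 J

n = P₁V₁/(RT₁) = 143×17.5/(8.314×617) = 0.488 mol.
Isobaric: P stays 143 kPa; V/T = const ⇒ T₂ = 426 K, V₂ = 12.1 L.
W = PΔV = 143×(12.1−17.5) kPa·L = -775 J.
ΔU = nCvΔT = 0.488×12.5×(426−617) = -1160 J.
Q = ΔU + W = nCpΔT = -1940 J.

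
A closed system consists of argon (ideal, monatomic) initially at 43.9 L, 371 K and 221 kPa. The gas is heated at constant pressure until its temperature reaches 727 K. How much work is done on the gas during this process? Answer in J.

n = P₁V₁/(RT₁) = 221×43.9/(8.314×371) = 3.15 mol.
Isobaric: P stays 221 kPa; V/T = const ⇒ T₂ = 727 K, V₂ = 86.0 L.
W = PΔV = 221×(86.0−43.9) kPa·L = 9310 J.
Work done on the gas = −W_by = -9310 J.

-9310 J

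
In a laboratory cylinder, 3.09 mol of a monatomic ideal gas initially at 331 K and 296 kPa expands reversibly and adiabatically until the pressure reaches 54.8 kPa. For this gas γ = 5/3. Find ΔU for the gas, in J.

V₁ = nRT₁/P₁ = 3.09×8.314×331/296 = 28.7 L.
Adiabatic: T₂/T₁ = (P₂/P₁)^((γ−1)/γ) ⇒ T₂ = 331×(0.185)^0.400 = 169 K; V₂ = 79.0 L.
For an ideal gas ΔU = nCvΔT with Cv = (3/2)R = 12.5 J/(mol·K).
ΔU = 3.09×12.5×(169−331) = -6260 J.

-6260 J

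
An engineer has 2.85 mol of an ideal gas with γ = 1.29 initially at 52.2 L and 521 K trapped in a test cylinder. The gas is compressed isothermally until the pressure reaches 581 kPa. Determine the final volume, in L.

21.2 L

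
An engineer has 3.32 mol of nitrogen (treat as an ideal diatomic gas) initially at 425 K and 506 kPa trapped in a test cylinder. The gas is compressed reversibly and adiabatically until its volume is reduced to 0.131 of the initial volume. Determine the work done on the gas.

36800 J

V₁ = nRT₁/P₁ = 3.32×8.314×425/506 = 23.2 L.
Adiabatic: TV^(γ−1) = const ⇒ T₂ = 425×(7.63)^0.400 = 958 K; PV^γ = const ⇒ P₂ = 8710 kPa.
ΔU = nCvΔT = 3.32×20.8×(958−425) = 36800 J.
Q = 0 for an adiabatic process, so W = −ΔU = -36800 J.
Work done on the gas = −W_by = 36800 J.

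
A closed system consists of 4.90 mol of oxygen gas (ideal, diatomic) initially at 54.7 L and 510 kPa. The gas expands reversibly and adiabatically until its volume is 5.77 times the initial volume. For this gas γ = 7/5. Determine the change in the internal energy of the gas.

T₁ = P₁V₁/(nR) = 510×54.7/(4.90×8.314) = 685 K.
Adiabatic: TV^(γ−1) = const ⇒ T₂ = 685×(0.173)^0.400 = 340 K; PV^γ = const ⇒ P₂ = 43.8 kPa.
For an ideal gas ΔU = nCvΔT with Cv = (5/2)R = 20.8 J/(mol·K).
ΔU = 4.90×20.8×(340−685) = -35100 J.

-35100 J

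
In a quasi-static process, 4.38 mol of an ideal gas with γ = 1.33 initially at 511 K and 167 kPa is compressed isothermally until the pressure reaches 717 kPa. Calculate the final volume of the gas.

26.0 L

V₁ = nRT₁/P₁ = 4.38×8.314×511/167 = 111 L.
Isothermal: T stays 511 K; PV = const ⇒ V₂ = 26.0 L, P₂ = 717 kPa.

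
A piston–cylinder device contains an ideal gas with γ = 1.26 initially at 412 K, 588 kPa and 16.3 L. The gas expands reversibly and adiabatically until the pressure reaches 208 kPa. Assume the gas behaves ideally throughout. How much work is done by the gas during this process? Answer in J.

7110 J

n = P₁V₁/(RT₁) = 588×16.3/(8.314×412) = 2.80 mol.
Adiabatic: T₂/T₁ = (P₂/P₁)^((γ−1)/γ) ⇒ T₂ = 412×(0.354)^0.206 = 332 K; V₂ = 37.2 L.
ΔU = nCvΔT = 2.80×32.0×(332−412) = -7110 J.
Q = 0 for an adiabatic process, so W = −ΔU = 7110 J.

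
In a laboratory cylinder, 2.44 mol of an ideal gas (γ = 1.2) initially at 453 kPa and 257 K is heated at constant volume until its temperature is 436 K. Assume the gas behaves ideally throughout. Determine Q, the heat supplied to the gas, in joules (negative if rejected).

18200 J

V₁ = nRT₁/P₁ = 2.44×8.314×257/453 = 11.5 L.
Isochoric: V stays 11.5 L; P/T = const ⇒ T₂ = 436 K, P₂ = 769 kPa.
W = 0 (no volume change).
ΔU = nCvΔT = 2.44×41.6×(436−257) = 18200 J.
Q = ΔU = 18200 J.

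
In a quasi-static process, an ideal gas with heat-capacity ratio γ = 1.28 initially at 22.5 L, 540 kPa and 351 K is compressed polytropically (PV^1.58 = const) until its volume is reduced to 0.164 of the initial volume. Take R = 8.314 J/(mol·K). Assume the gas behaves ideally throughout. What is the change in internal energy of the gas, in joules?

n = P₁V₁/(RT₁) = 540×22.5/(8.314×351) = 4.16 mol.
Polytropic n=1.58: T₂ = T₁(V₁/V₂)^(n−1) = 351×(6.10)^0.58 = 1000 K; P₂ = P₁(V₁/V₂)^n = 9400 kPa.
For an ideal gas ΔU = nCvΔT with Cv = R/(γ−1) = 29.7 J/(mol·K).
ΔU = 4.16×29.7×(1000−351) = 80400 J.

80400 J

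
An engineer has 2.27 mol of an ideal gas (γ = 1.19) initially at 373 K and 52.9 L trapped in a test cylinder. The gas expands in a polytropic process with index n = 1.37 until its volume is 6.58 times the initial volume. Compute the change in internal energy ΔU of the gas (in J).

P₁ = nRT₁/V₁ = 2.27×8.314×373/52.9 = 133 kPa.
Polytropic n=1.37: T₂ = T₁(V₁/V₂)^(n−1) = 373×(0.152)^0.37 = 186 K; P₂ = P₁(V₁/V₂)^n = 10.1 kPa.
For an ideal gas ΔU = nCvΔT with Cv = R/(γ−1) = 43.8 J/(mol·K).
ΔU = 2.27×43.8×(186−373) = -18600 J.

-18600 J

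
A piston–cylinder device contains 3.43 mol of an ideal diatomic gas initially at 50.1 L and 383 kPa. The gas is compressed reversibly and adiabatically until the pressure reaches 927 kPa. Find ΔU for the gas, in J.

13800 J

T₁ = P₁V₁/(nR) = 383×50.1/(3.43×8.314) = 673 K.
Adiabatic: T₂/T₁ = (P₂/P₁)^((γ−1)/γ) ⇒ T₂ = 673×(2.42)^0.286 = 866 K; V₂ = 26.6 L.
For an ideal gas ΔU = nCvΔT with Cv = (5/2)R = 20.8 J/(mol·K).
ΔU = 3.43×20.8×(866−673) = 13800 J.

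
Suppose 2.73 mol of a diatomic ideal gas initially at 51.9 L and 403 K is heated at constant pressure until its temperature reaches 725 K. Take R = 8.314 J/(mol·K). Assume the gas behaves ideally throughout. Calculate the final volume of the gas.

93.4 L

P₁ = nRT₁/V₁ = 2.73×8.314×403/51.9 = 176 kPa.
Isobaric: P stays 176 kPa; V/T = const ⇒ T₂ = 725 K, V₂ = 93.4 L.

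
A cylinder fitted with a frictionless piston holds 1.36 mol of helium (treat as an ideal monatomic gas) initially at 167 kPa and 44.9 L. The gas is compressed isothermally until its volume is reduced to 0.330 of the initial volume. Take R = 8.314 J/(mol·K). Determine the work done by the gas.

T₁ = P₁V₁/(nR) = 167×44.9/(1.36×8.314) = 663 K.
Isothermal: T stays 663 K; PV = const ⇒ V₂ = 14.8 L, P₂ = 506 kPa.
W = nRT ln(V₂/V₁) = 1.36×8.314×663×ln(0.330) = -8310 J.

-8310 J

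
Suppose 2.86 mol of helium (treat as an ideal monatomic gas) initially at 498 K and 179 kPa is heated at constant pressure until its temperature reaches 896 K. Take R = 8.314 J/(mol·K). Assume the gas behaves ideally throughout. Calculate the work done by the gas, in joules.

V₁ = nRT₁/P₁ = 2.86×8.314×498/179 = 66.2 L.
Isobaric: P stays 179 kPa; V/T = const ⇒ T₂ = 896 K, V₂ = 119 L.
W = PΔV = 179×(119−66.2) kPa·L = 9460 J.

9460 J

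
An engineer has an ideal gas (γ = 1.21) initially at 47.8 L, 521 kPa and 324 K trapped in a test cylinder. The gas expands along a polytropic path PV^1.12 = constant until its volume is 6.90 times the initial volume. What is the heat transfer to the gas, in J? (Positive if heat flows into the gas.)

18400 J

n = P₁V₁/(RT₁) = 521×47.8/(8.314×324) = 9.25 mol.
Polytropic n=1.12: T₂ = T₁(V₁/V₂)^(n−1) = 324×(0.145)^0.12 = 257 K; P₂ = P₁(V₁/V₂)^n = 59.9 kPa.
W = (P₁V₁−P₂V₂)/(n−1) = (521×47.8−59.9×330)/0.12 = 42900 J.
ΔU = nCvΔT = 9.25×39.6×(257−324) = -24500 J.
Q = ΔU + W = 18400 J.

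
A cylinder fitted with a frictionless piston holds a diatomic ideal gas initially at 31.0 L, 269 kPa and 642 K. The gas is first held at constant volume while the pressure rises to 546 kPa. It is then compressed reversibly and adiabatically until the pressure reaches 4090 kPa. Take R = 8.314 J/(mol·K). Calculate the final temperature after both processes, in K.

2320 K

n = P₁V₁/(RT₁) = 269×31.0/(8.314×642) = 1.56 mol.
Step 1 — Isochoric: V stays 31.0 L; P/T = const ⇒ T₂ = 1300 K, P₂ = 546 kPa.
W = 0 (no volume change).
ΔU = nCvΔT = 1.56×20.8×(1300−642) = 21500 J.
Q = ΔU = 21500 J.
State after step 1: P = 546 kPa, V = 31.0 L, T = 1300 K.
Step 2 — Adiabatic: T₂/T₁ = (P₂/P₁)^((γ−1)/γ) ⇒ T₂ = 1300×(7.49)^0.286 = 2320 K; V₂ = 7.36 L.
ΔU = nCvΔT = 1.56×20.8×(2320−1300) = 32900 J.
Q = 0 for an adiabatic process, so W = −ΔU = -32900 J.
Net over both steps: W = -32900 J, Q = 21500 J, ΔU = 54400 J.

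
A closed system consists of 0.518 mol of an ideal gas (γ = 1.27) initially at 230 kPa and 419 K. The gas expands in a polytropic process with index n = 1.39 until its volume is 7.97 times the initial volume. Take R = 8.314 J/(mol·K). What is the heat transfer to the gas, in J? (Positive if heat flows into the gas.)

V₁ = nRT₁/P₁ = 0.518×8.314×419/230 = 7.85 L.
Polytropic n=1.39: T₂ = T₁(V₁/V₂)^(n−1) = 419×(0.125)^0.39 = 186 K; P₂ = P₁(V₁/V₂)^n = 12.8 kPa.
W = (P₁V₁−P₂V₂)/(n−1) = (230×7.85−12.8×62.5)/0.39 = 2570 J.
ΔU = nCvΔT = 0.518×30.8×(186−419) = -3710 J.
Q = ΔU + W = -1140 J.

-1140 J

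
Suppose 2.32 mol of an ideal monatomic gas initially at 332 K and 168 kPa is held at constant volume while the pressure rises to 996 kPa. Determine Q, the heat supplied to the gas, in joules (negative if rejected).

V₁ = nRT₁/P₁ = 2.32×8.314×332/168 = 38.1 L.
Isochoric: V stays 38.1 L; P/T = const ⇒ T₂ = 1970 K, P₂ = 996 kPa.
W = 0 (no volume change).
ΔU = nCvΔT = 2.32×12.5×(1970−332) = 47300 J.
Q = ΔU = 47300 J.

47300 J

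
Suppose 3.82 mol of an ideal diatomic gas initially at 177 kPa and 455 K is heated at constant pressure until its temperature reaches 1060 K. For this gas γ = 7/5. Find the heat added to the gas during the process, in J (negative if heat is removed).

V₁ = nRT₁/P₁ = 3.82×8.314×455/177 = 81.6 L.
Isobaric: P stays 177 kPa; V/T = const ⇒ T₂ = 1060 K, V₂ = 190 L.
W = PΔV = 177×(190−81.6) kPa·L = 19200 J.
ΔU = nCvΔT = 3.82×20.8×(1060−455) = 48000 J.
Q = ΔU + W = nCpΔT = 67300 J.

67300 J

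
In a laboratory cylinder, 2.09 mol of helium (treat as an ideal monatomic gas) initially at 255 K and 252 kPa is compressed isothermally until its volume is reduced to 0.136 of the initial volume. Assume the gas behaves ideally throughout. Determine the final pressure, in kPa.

1850 kPa

V₁ = nRT₁/P₁ = 2.09×8.314×255/252 = 17.6 L.
Isothermal: T stays 255 K; PV = const ⇒ V₂ = 2.39 L, P₂ = 1850 kPa.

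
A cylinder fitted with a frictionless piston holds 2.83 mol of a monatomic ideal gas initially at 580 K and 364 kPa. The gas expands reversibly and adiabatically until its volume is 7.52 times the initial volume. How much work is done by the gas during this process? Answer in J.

15100 J

V₁ = nRT₁/P₁ = 2.83×8.314×580/364 = 37.5 L.
Adiabatic: TV^(γ−1) = const ⇒ T₂ = 580×(0.133)^0.667 = 151 K; PV^γ = const ⇒ P₂ = 12.6 kPa.
ΔU = nCvΔT = 2.83×12.5×(151−580) = -15100 J.
Q = 0 for an adiabatic process, so W = −ΔU = 15100 J.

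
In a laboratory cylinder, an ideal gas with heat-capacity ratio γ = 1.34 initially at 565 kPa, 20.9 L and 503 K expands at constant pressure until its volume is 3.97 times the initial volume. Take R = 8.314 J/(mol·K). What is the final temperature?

Isobaric: P stays 565 kPa; V/T = const ⇒ T₂ = 2000 K, V₂ = 83.0 L.

2000 K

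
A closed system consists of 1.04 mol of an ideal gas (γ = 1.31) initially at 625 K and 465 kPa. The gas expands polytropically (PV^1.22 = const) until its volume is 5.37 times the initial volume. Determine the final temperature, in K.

432 K

V₁ = nRT₁/P₁ = 1.04×8.314×625/465 = 11.6 L.
Polytropic n=1.22: T₂ = T₁(V₁/V₂)^(n−1) = 625×(0.186)^0.22 = 432 K; P₂ = P₁(V₁/V₂)^n = 59.8 kPa.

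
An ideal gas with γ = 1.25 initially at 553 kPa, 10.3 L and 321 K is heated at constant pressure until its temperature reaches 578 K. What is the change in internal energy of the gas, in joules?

18200 J

n = P₁V₁/(RT₁) = 553×10.3/(8.314×321) = 2.13 mol.
Isobaric: P stays 553 kPa; V/T = const ⇒ T₂ = 578 K, V₂ = 18.5 L.
For an ideal gas ΔU = nCvΔT with Cv = R/(γ−1) = 33.3 J/(mol·K).
ΔU = 2.13×33.3×(578−321) = 18200 J.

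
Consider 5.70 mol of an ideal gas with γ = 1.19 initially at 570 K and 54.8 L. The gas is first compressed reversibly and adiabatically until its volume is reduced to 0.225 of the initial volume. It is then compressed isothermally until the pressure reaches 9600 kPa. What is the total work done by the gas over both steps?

-89400 J

P₁ = nRT₁/V₁ = 5.70×8.314×570/54.8 = 493 kPa.
Step 1 — Adiabatic: TV^(γ−1) = const ⇒ T₂ = 570×(4.44)^0.190 = 757 K; PV^γ = const ⇒ P₂ = 2910 kPa.
ΔU = nCvΔT = 5.70×43.8×(757−570) = 46600 J.
Q = 0 for an adiabatic process, so W = −ΔU = -46600 J.
State after step 1: P = 2910 kPa, V = 12.3 L, T = 757 K.
Step 2 — Isothermal: T stays 757 K; PV = const ⇒ V₂ = 3.74 L, P₂ = 9600 kPa.
ΔU = 0 (ideal gas, T constant).
W = nRT ln(V₂/V₁) = 5.70×8.314×757×ln(0.303) = -42800 J.
Q = ΔU + W = -42800 J.
Net over both steps: W = -89400 J, Q = -42800 J, ΔU = 46600 J.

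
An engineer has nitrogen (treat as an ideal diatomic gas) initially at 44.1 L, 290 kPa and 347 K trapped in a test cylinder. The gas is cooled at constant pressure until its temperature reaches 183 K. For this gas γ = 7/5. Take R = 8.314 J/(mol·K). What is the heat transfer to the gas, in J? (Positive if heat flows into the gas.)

-21200 J

n = P₁V₁/(RT₁) = 290×44.1/(8.314×347) = 4.43 mol.
Isobaric: P stays 290 kPa; V/T = const ⇒ T₂ = 183 K, V₂ = 23.3 L.
W = PΔV = 290×(23.3−44.1) kPa·L = -6040 J.
ΔU = nCvΔT = 4.43×20.8×(183−347) = -15100 J.
Q = ΔU + W = nCpΔT = -21200 J.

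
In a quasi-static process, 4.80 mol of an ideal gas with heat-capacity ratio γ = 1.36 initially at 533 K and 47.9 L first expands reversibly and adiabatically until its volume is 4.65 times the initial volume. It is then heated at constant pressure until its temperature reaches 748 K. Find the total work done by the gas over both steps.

P₁ = nRT₁/V₁ = 4.80×8.314×533/47.9 = 444 kPa.
Step 1 — Adiabatic: TV^(γ−1) = const ⇒ T₂ = 533×(0.215)^0.360 = 307 K; PV^γ = const ⇒ P₂ = 54.9 kPa.
ΔU = nCvΔT = 4.80×23.1×(307−533) = -25100 J.
Q = 0 for an adiabatic process, so W = −ΔU = 25100 J.
State after step 1: P = 54.9 kPa, V = 223 L, T = 307 K.
Step 2 — Isobaric: P stays 54.9 kPa; V/T = const ⇒ T₂ = 748 K, V₂ = 544 L.
W = PΔV = 54.9×(544−223) kPa·L = 17600 J.
ΔU = nCvΔT = 4.80×23.1×(748−307) = 48900 J.
Q = ΔU + W = nCpΔT = 66600 J.
Net over both steps: W = 42700 J, Q = 66600 J, ΔU = 23800 J.

42700 J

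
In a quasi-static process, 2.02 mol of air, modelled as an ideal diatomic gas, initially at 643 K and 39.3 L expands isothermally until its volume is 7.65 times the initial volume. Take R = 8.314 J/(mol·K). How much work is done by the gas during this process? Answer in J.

P₁ = nRT₁/V₁ = 2.02×8.314×643/39.3 = 275 kPa.
Isothermal: T stays 643 K; PV = const ⇒ V₂ = 301 L, P₂ = 35.9 kPa.
W = nRT ln(V₂/V₁) = 2.02×8.314×643×ln(7.65) = 22000 J.

22000 J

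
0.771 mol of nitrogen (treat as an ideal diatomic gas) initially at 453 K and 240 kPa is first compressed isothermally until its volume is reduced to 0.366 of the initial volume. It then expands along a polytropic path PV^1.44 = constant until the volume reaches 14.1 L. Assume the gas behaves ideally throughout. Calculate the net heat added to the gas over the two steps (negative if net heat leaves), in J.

-3180 J

V₁ = nRT₁/P₁ = 0.771×8.314×453/240 = 12.1 L.
Step 1 — Isothermal: T stays 453 K; PV = const ⇒ V₂ = 4.43 L, P₂ = 656 kPa.
ΔU = 0 (ideal gas, T constant).
W = nRT ln(V₂/V₁) = 0.771×8.314×453×ln(0.366) = -2920 J.
Q = ΔU + W = -2920 J.
State after step 1: P = 656 kPa, V = 4.43 L, T = 453 K.
Step 2 — Polytropic n=1.44: T₂ = T₁(V₁/V₂)^(n−1) = 453×(0.314)^0.44 = 272 K; P₂ = P₁(V₁/V₂)^n = 124 kPa.
W = (P₁V₁−P₂V₂)/(n−1) = (656×4.43−124×14.1)/0.44 = 2630 J.
ΔU = nCvΔT = 0.771×20.8×(272−453) = -2900 J.
Q = ΔU + W = -263 J.
Net over both steps: W = -284 J, Q = -3180 J, ΔU = -2900 J.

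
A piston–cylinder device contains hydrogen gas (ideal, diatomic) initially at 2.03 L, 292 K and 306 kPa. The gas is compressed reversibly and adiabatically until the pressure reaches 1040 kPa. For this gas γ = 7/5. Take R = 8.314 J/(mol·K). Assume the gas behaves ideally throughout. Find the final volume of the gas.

0.847 L

Adiabatic: T₂/T₁ = (P₂/P₁)^((γ−1)/γ) ⇒ T₂ = 292×(3.40)^0.286 = 414 K; V₂ = 0.847 L.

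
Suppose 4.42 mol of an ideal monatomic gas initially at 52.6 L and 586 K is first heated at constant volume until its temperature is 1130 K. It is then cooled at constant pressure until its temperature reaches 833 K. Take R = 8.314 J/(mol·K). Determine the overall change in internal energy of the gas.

13600 J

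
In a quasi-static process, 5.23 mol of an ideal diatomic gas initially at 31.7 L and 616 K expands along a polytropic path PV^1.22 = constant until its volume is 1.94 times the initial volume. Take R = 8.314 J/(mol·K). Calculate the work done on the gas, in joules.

-16500 J

P₁ = nRT₁/V₁ = 5.23×8.314×616/31.7 = 845 kPa.
Polytropic n=1.22: T₂ = T₁(V₁/V₂)^(n−1) = 616×(0.515)^0.22 = 532 K; P₂ = P₁(V₁/V₂)^n = 376 kPa.
W = (P₁V₁−P₂V₂)/(n−1) = (845×31.7−376×61.5)/0.22 = 16500 J.
Work done on the gas = −W_by = -16500 J.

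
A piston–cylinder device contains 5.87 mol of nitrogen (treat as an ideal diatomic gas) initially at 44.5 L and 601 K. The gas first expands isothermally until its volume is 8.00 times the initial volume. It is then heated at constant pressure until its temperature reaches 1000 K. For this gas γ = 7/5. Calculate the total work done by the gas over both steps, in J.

P₁ = nRT₁/V₁ = 5.87×8.314×601/44.5 = 659 kPa.
Step 1 — Isothermal: T stays 601 K; PV = const ⇒ V₂ = 356 L, P₂ = 82.4 kPa.
ΔU = 0 (ideal gas, T constant).
W = nRT ln(V₂/V₁) = 5.87×8.314×601×ln(8.00) = 61000 J.
Q = ΔU + W = 61000 J.
State after step 1: P = 82.4 kPa, V = 356 L, T = 601 K.
Step 2 — Isobaric: P stays 82.4 kPa; V/T = const ⇒ T₂ = 1000 K, V₂ = 592 L.
W = PΔV = 82.4×(592−356) kPa·L = 19500 J.
ΔU = nCvΔT = 5.87×20.8×(1000−601) = 48700 J.
Q = ΔU + W = nCpΔT = 68200 J.
Net over both steps: W = 80500 J, Q = 129000 J, ΔU = 48700 J.

80500 J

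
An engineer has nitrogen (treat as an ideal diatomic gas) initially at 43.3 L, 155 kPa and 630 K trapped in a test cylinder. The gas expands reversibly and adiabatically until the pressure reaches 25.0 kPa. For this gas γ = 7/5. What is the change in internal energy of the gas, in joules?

-6820 J

n = P₁V₁/(RT₁) = 155×43.3/(8.314×630) = 1.28 mol.
Adiabatic: T₂/T₁ = (P₂/P₁)^((γ−1)/γ) ⇒ T₂ = 630×(0.161)^0.286 = 374 K; V₂ = 159 L.
For an ideal gas ΔU = nCvΔT with Cv = (5/2)R = 20.8 J/(mol·K).
ΔU = 1.28×20.8×(374−630) = -6820 J.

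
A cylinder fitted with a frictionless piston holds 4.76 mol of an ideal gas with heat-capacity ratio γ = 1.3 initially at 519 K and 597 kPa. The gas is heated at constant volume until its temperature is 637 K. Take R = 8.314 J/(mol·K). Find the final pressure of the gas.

V₁ = nRT₁/P₁ = 4.76×8.314×519/597 = 34.4 L.
Isochoric: V stays 34.4 L; P/T = const ⇒ T₂ = 637 K, P₂ = 733 kPa.

733 kPa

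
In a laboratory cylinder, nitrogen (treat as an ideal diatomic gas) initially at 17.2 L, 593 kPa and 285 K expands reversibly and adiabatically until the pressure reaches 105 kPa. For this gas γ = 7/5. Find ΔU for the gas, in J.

-9950 J

n = P₁V₁/(RT₁) = 593×17.2/(8.314×285) = 4.30 mol.
Adiabatic: T₂/T₁ = (P₂/P₁)^((γ−1)/γ) ⇒ T₂ = 285×(0.177)^0.286 = 174 K; V₂ = 59.2 L.
For an ideal gas ΔU = nCvΔT with Cv = (5/2)R = 20.8 J/(mol·K).
ΔU = 4.30×20.8×(174−285) = -9950 J.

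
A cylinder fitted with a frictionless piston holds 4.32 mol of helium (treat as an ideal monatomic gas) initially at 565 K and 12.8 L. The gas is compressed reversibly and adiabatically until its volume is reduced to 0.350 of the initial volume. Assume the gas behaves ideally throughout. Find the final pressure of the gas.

9120 kPa

P₁ = nRT₁/V₁ = 4.32×8.314×565/12.8 = 1590 kPa.
Adiabatic: TV^(γ−1) = const ⇒ T₂ = 565×(2.86)^0.667 = 1140 K; PV^γ = const ⇒ P₂ = 9120 kPa.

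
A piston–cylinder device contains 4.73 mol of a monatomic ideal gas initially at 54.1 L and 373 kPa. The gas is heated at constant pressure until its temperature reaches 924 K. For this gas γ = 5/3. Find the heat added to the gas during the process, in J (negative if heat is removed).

40400 J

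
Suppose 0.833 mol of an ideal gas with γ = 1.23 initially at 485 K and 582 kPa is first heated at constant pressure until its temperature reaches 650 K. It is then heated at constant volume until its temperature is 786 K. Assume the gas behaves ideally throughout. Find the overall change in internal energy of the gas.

9060 J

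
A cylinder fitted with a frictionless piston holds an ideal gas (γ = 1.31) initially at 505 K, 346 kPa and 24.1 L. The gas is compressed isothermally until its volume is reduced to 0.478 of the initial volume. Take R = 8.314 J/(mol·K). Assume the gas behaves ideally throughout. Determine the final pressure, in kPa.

Isothermal: T stays 505 K; PV = const ⇒ V₂ = 11.5 L, P₂ = 724 kPa.

724 kPa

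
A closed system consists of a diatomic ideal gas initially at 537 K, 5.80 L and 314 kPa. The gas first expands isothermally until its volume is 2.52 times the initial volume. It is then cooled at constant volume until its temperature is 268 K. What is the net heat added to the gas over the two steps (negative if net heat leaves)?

n = P₁V₁/(RT₁) = 314×5.80/(8.314×537) = 0.408 mol.
Step 1 — Isothermal: T stays 537 K; PV = const ⇒ V₂ = 14.6 L, P₂ = 125 kPa.
ΔU = 0 (ideal gas, T constant).
W = nRT ln(V₂/V₁) = 0.408×8.314×537×ln(2.52) = 1680 J.
Q = ΔU + W = 1680 J.
State after step 1: P = 125 kPa, V = 14.6 L, T = 537 K.
Step 2 — Isochoric: V stays 14.6 L; P/T = const ⇒ T₂ = 268 K, P₂ = 62.2 kPa.
W = 0 (no volume change).
ΔU = nCvΔT = 0.408×20.8×(268−537) = -2280 J.
Q = ΔU = -2280 J.
Net over both steps: W = 1680 J, Q = -597 J, ΔU = -2280 J.

-597 J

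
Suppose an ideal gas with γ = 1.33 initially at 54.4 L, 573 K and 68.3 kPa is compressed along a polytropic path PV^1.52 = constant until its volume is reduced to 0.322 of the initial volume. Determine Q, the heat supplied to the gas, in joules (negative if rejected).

n = P₁V₁/(RT₁) = 68.3×54.4/(8.314×573) = 0.780 mol.
Polytropic n=1.52: T₂ = T₁(V₁/V₂)^(n−1) = 573×(3.11)^0.52 = 1030 K; P₂ = P₁(V₁/V₂)^n = 382 kPa.
W = (P₁V₁−P₂V₂)/(n−1) = (68.3×54.4−382×17.5)/0.52 = -5740 J.
ΔU = nCvΔT = 0.780×25.2×(1030−573) = 9040 J.
Q = ΔU + W = 3300 J.

3300 J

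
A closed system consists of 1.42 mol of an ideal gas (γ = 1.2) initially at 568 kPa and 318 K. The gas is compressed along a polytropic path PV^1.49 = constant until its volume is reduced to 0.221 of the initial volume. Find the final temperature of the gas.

666 K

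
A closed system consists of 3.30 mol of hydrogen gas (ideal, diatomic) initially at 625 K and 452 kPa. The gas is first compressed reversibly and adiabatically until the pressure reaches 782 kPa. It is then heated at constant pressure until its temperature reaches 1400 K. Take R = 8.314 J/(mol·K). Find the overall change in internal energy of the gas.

53200 J

V₁ = nRT₁/P₁ = 3.30×8.314×625/452 = 37.9 L.
Step 1 — Adiabatic: T₂/T₁ = (P₂/P₁)^((γ−1)/γ) ⇒ T₂ = 625×(1.73)^0.286 = 731 K; V₂ = 25.6 L.
ΔU = nCvΔT = 3.30×20.8×(731−625) = 7270 J.
Q = 0 for an adiabatic process, so W = −ΔU = -7270 J.
State after step 1: P = 782 kPa, V = 25.6 L, T = 731 K.
Step 2 — Isobaric: P stays 782 kPa; V/T = const ⇒ T₂ = 1400 K, V₂ = 49.1 L.
W = PΔV = 782×(49.1−25.6) kPa·L = 18400 J.
ΔU = nCvΔT = 3.30×20.8×(1400−731) = 45900 J.
Q = ΔU + W = nCpΔT = 64200 J.
Net over both steps: W = 11100 J, Q = 64200 J, ΔU = 53200 J.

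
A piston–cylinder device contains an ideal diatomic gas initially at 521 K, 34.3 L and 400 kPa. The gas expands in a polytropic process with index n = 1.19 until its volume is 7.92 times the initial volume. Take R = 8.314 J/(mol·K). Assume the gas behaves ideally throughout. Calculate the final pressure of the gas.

34.1 kPa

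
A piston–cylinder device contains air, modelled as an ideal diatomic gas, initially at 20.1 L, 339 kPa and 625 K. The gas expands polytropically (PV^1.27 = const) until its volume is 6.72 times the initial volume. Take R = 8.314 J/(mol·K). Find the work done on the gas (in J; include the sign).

n = P₁V₁/(RT₁) = 339×20.1/(8.314×625) = 1.31 mol.
Polytropic n=1.27: T₂ = T₁(V₁/V₂)^(n−1) = 625×(0.149)^0.27 = 374 K; P₂ = P₁(V₁/V₂)^n = 30.2 kPa.
W = (P₁V₁−P₂V₂)/(n−1) = (339×20.1−30.2×135)/0.27 = 10100 J.
Work done on the gas = −W_by = -10100 J.

-10100 J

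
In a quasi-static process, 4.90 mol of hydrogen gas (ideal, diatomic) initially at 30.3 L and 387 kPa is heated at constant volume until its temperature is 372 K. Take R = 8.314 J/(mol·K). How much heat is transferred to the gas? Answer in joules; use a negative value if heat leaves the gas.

8570 J

T₁ = P₁V₁/(nR) = 387×30.3/(4.90×8.314) = 288 K.
Isochoric: V stays 30.3 L; P/T = const ⇒ T₂ = 372 K, P₂ = 500 kPa.
W = 0 (no volume change).
ΔU = nCvΔT = 4.90×20.8×(372−288) = 8570 J.
Q = ΔU = 8570 J.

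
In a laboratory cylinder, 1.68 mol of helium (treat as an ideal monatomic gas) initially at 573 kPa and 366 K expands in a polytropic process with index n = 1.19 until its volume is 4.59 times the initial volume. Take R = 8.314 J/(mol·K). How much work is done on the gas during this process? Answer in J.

V₁ = nRT₁/P₁ = 1.68×8.314×366/573 = 8.92 L.
Polytropic n=1.19: T₂ = T₁(V₁/V₂)^(n−1) = 366×(0.218)^0.19 = 274 K; P₂ = P₁(V₁/V₂)^n = 93.5 kPa.
W = (P₁V₁−P₂V₂)/(n−1) = (573×8.92−93.5×41.0)/0.19 = 6760 J.
Work done on the gas = −W_by = -6760 J.

-6760 J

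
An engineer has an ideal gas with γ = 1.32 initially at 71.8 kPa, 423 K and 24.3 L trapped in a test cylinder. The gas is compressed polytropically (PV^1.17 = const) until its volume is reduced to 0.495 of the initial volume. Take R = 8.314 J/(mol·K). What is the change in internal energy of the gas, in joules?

692 J

n = P₁V₁/(RT₁) = 71.8×24.3/(8.314×423) = 0.496 mol.
Polytropic n=1.17: T₂ = T₁(V₁/V₂)^(n−1) = 423×(2.02)^0.17 = 477 K; P₂ = P₁(V₁/V₂)^n = 163 kPa.
For an ideal gas ΔU = nCvΔT with Cv = R/(γ−1) = 26.0 J/(mol·K).
ΔU = 0.496×26.0×(477−423) = 692 J.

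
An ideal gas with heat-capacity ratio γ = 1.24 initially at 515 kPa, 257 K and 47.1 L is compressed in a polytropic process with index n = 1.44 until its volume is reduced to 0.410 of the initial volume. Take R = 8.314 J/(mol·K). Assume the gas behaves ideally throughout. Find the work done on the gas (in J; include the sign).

26500 J

n = P₁V₁/(RT₁) = 515×47.1/(8.314×257) = 11.4 mol.
Polytropic n=1.44: T₂ = T₁(V₁/V₂)^(n−1) = 257×(2.44)^0.44 = 380 K; P₂ = P₁(V₁/V₂)^n = 1860 kPa.
W = (P₁V₁−P₂V₂)/(n−1) = (515×47.1−1860×19.3)/0.44 = -26500 J.
Work done on the gas = −W_by = 26500 J.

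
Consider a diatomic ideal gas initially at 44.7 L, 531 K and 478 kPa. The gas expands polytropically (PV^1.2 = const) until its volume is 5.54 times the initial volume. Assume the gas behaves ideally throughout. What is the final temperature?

Polytropic n=1.2: T₂ = T₁(V₁/V₂)^(n−1) = 531×(0.181)^0.20 = 377 K; P₂ = P₁(V₁/V₂)^n = 61.3 kPa.

377 K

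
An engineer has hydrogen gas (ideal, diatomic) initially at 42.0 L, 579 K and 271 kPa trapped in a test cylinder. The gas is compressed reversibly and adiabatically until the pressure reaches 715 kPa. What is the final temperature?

764 K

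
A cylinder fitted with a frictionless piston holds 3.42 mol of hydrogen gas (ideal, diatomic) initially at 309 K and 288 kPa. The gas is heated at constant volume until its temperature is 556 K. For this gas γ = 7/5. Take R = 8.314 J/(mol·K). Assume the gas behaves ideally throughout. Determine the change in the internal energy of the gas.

17600 J

V₁ = nRT₁/P₁ = 3.42×8.314×309/288 = 30.5 L.
Isochoric: V stays 30.5 L; P/T = const ⇒ T₂ = 556 K, P₂ = 518 kPa.
For an ideal gas ΔU = nCvΔT with Cv = (5/2)R = 20.8 J/(mol·K).
ΔU = 3.42×20.8×(556−309) = 17600 J.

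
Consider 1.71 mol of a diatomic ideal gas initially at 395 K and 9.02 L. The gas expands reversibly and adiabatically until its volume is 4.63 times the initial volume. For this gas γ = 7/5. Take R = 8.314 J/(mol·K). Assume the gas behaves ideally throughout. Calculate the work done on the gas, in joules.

P₁ = nRT₁/V₁ = 1.71×8.314×395/9.02 = 623 kPa.
Adiabatic: TV^(γ−1) = const ⇒ T₂ = 395×(0.216)^0.400 = 214 K; PV^γ = const ⇒ P₂ = 72.8 kPa.
ΔU = nCvΔT = 1.71×20.8×(214−395) = -6430 J.
Q = 0 for an adiabatic process, so W = −ΔU = 6430 J.
Work done on the gas = −W_by = -6430 J.

-6430 J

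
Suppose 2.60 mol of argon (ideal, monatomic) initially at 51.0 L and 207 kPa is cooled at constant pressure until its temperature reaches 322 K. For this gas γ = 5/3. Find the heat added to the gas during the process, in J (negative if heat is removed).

-8990 J

T₁ = P₁V₁/(nR) = 207×51.0/(2.60×8.314) = 488 K.
Isobaric: P stays 207 kPa; V/T = const ⇒ T₂ = 322 K, V₂ = 33.6 L.
W = PΔV = 207×(33.6−51.0) kPa·L = -3600 J.
ΔU = nCvΔT = 2.60×12.5×(322−488) = -5390 J.
Q = ΔU + W = nCpΔT = -8990 J.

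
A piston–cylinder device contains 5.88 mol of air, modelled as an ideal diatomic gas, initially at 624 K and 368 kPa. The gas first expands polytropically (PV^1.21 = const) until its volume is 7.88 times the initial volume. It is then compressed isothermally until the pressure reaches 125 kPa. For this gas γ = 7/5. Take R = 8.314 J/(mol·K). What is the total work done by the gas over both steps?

23100 J

V₁ = nRT₁/P₁ = 5.88×8.314×624/368 = 82.9 L.
Step 1 — Polytropic n=1.21: T₂ = T₁(V₁/V₂)^(n−1) = 624×(0.127)^0.21 = 404 K; P₂ = P₁(V₁/V₂)^n = 30.3 kPa.
W = (P₁V₁−P₂V₂)/(n−1) = (368×82.9−30.3×653)/0.21 = 51100 J.
ΔU = nCvΔT = 5.88×20.8×(404−624) = -26800 J.
Q = ΔU + W = 24300 J.
State after step 1: P = 30.3 kPa, V = 653 L, T = 404 K.
Step 2 — Isothermal: T stays 404 K; PV = const ⇒ V₂ = 158 L, P₂ = 125 kPa.
ΔU = 0 (ideal gas, T constant).
W = nRT ln(V₂/V₁) = 5.88×8.314×404×ln(0.242) = -28000 J.
Q = ΔU + W = -28000 J.
Net over both steps: W = 23100 J, Q = -3770 J, ΔU = -26800 J.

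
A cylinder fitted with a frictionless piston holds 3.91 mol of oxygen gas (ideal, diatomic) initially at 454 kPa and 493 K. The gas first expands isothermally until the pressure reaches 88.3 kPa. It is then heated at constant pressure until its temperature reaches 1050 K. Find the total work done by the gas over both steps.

44300 J

V₁ = nRT₁/P₁ = 3.91×8.314×493/454 = 35.3 L.
Step 1 — Isothermal: T stays 493 K; PV = const ⇒ V₂ = 181 L, P₂ = 88.3 kPa.
ΔU = 0 (ideal gas, T constant).
W = nRT ln(V₂/V₁) = 3.91×8.314×493×ln(5.14) = 26200 J.
Q = ΔU + W = 26200 J.
State after step 1: P = 88.3 kPa, V = 181 L, T = 493 K.
Step 2 — Isobaric: P stays 88.3 kPa; V/T = const ⇒ T₂ = 1050 K, V₂ = 387 L.
W = PΔV = 88.3×(387−181) kPa·L = 18100 J.
ΔU = nCvΔT = 3.91×20.8×(1050−493) = 45300 J.
Q = ΔU + W = nCpΔT = 63400 J.
Net over both steps: W = 44300 J, Q = 89600 J, ΔU = 45300 J.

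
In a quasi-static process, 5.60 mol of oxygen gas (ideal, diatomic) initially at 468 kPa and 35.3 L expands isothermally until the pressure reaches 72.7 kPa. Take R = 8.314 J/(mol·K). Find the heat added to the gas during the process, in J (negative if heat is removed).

30800 J

T₁ = P₁V₁/(nR) = 468×35.3/(5.60×8.314) = 355 K.
Isothermal: T stays 355 K; PV = const ⇒ V₂ = 227 L, P₂ = 72.7 kPa.
ΔU = 0 (ideal gas, T constant).
W = nRT ln(V₂/V₁) = 5.60×8.314×355×ln(6.44) = 30800 J.
Q = ΔU + W = 30800 J.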